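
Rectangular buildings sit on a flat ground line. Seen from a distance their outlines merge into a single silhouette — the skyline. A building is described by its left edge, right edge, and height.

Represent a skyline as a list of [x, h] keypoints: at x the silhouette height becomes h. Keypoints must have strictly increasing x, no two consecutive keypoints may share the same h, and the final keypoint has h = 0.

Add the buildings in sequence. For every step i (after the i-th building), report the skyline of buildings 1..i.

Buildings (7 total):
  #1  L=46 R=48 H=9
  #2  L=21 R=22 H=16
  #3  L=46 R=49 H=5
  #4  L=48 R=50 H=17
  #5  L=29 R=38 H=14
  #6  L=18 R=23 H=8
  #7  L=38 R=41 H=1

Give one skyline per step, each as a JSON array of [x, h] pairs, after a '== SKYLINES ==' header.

== SKYLINES ==
[[46,9],[48,0]]
[[21,16],[22,0],[46,9],[48,0]]
[[21,16],[22,0],[46,9],[48,5],[49,0]]
[[21,16],[22,0],[46,9],[48,17],[50,0]]
[[21,16],[22,0],[29,14],[38,0],[46,9],[48,17],[50,0]]
[[18,8],[21,16],[22,8],[23,0],[29,14],[38,0],[46,9],[48,17],[50,0]]
[[18,8],[21,16],[22,8],[23,0],[29,14],[38,1],[41,0],[46,9],[48,17],[50,0]]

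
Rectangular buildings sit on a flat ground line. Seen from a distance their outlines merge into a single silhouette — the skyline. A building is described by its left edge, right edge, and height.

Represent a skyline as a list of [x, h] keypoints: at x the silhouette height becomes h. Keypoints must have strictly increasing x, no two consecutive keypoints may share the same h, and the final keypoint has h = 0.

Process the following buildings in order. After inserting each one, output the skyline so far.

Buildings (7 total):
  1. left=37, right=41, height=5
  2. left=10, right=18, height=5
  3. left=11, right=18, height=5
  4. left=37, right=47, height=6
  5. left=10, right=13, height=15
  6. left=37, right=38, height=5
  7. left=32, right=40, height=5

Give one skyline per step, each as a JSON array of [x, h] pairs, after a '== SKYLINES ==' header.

== SKYLINES ==
[[37,5],[41,0]]
[[10,5],[18,0],[37,5],[41,0]]
[[10,5],[18,0],[37,5],[41,0]]
[[10,5],[18,0],[37,6],[47,0]]
[[10,15],[13,5],[18,0],[37,6],[47,0]]
[[10,15],[13,5],[18,0],[37,6],[47,0]]
[[10,15],[13,5],[18,0],[32,5],[37,6],[47,0]]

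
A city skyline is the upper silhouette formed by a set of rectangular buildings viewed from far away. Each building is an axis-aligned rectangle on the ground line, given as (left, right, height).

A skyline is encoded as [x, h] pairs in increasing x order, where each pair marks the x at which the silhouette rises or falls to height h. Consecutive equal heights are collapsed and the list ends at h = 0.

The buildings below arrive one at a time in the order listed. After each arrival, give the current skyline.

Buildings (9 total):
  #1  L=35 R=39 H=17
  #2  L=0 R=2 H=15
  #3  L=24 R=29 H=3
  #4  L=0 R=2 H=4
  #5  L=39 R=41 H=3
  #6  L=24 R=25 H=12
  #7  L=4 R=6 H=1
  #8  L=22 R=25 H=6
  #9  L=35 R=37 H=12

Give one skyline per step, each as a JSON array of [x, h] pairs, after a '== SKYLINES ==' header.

== SKYLINES ==
[[35,17],[39,0]]
[[0,15],[2,0],[35,17],[39,0]]
[[0,15],[2,0],[24,3],[29,0],[35,17],[39,0]]
[[0,15],[2,0],[24,3],[29,0],[35,17],[39,0]]
[[0,15],[2,0],[24,3],[29,0],[35,17],[39,3],[41,0]]
[[0,15],[2,0],[24,12],[25,3],[29,0],[35,17],[39,3],[41,0]]
[[0,15],[2,0],[4,1],[6,0],[24,12],[25,3],[29,0],[35,17],[39,3],[41,0]]
[[0,15],[2,0],[4,1],[6,0],[22,6],[24,12],[25,3],[29,0],[35,17],[39,3],[41,0]]
[[0,15],[2,0],[4,1],[6,0],[22,6],[24,12],[25,3],[29,0],[35,17],[39,3],[41,0]]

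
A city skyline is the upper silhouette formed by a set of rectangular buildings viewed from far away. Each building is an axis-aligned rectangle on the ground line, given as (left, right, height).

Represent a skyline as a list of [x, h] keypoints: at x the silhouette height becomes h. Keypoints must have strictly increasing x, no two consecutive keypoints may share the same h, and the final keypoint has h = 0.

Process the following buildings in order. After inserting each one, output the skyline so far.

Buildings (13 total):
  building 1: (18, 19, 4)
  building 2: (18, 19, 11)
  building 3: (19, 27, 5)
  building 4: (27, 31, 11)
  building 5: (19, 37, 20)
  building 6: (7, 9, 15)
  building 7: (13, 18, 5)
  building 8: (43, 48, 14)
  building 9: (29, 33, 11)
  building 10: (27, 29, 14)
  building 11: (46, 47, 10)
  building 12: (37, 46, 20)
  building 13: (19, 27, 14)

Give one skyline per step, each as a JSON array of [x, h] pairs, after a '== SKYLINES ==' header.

== SKYLINES ==
[[18,4],[19,0]]
[[18,11],[19,0]]
[[18,11],[19,5],[27,0]]
[[18,11],[19,5],[27,11],[31,0]]
[[18,11],[19,20],[37,0]]
[[7,15],[9,0],[18,11],[19,20],[37,0]]
[[7,15],[9,0],[13,5],[18,11],[19,20],[37,0]]
[[7,15],[9,0],[13,5],[18,11],[19,20],[37,0],[43,14],[48,0]]
[[7,15],[9,0],[13,5],[18,11],[19,20],[37,0],[43,14],[48,0]]
[[7,15],[9,0],[13,5],[18,11],[19,20],[37,0],[43,14],[48,0]]
[[7,15],[9,0],[13,5],[18,11],[19,20],[37,0],[43,14],[48,0]]
[[7,15],[9,0],[13,5],[18,11],[19,20],[46,14],[48,0]]
[[7,15],[9,0],[13,5],[18,11],[19,20],[46,14],[48,0]]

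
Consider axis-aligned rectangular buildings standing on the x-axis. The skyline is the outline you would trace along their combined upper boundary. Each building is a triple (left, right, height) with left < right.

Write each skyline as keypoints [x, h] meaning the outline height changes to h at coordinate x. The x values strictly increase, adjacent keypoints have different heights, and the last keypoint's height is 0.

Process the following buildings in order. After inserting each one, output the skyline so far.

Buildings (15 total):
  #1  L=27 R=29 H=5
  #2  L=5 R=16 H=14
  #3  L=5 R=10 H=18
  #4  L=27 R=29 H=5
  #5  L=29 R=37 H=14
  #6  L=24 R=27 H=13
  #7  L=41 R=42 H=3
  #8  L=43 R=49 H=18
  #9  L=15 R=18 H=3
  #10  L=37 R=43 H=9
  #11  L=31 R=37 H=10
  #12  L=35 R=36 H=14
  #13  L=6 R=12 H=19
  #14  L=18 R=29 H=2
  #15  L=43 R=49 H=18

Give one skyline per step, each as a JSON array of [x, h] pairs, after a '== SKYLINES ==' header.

== SKYLINES ==
[[27,5],[29,0]]
[[5,14],[16,0],[27,5],[29,0]]
[[5,18],[10,14],[16,0],[27,5],[29,0]]
[[5,18],[10,14],[16,0],[27,5],[29,0]]
[[5,18],[10,14],[16,0],[27,5],[29,14],[37,0]]
[[5,18],[10,14],[16,0],[24,13],[27,5],[29,14],[37,0]]
[[5,18],[10,14],[16,0],[24,13],[27,5],[29,14],[37,0],[41,3],[42,0]]
[[5,18],[10,14],[16,0],[24,13],[27,5],[29,14],[37,0],[41,3],[42,0],[43,18],[49,0]]
[[5,18],[10,14],[16,3],[18,0],[24,13],[27,5],[29,14],[37,0],[41,3],[42,0],[43,18],[49,0]]
[[5,18],[10,14],[16,3],[18,0],[24,13],[27,5],[29,14],[37,9],[43,18],[49,0]]
[[5,18],[10,14],[16,3],[18,0],[24,13],[27,5],[29,14],[37,9],[43,18],[49,0]]
[[5,18],[10,14],[16,3],[18,0],[24,13],[27,5],[29,14],[37,9],[43,18],[49,0]]
[[5,18],[6,19],[12,14],[16,3],[18,0],[24,13],[27,5],[29,14],[37,9],[43,18],[49,0]]
[[5,18],[6,19],[12,14],[16,3],[18,2],[24,13],[27,5],[29,14],[37,9],[43,18],[49,0]]
[[5,18],[6,19],[12,14],[16,3],[18,2],[24,13],[27,5],[29,14],[37,9],[43,18],[49,0]]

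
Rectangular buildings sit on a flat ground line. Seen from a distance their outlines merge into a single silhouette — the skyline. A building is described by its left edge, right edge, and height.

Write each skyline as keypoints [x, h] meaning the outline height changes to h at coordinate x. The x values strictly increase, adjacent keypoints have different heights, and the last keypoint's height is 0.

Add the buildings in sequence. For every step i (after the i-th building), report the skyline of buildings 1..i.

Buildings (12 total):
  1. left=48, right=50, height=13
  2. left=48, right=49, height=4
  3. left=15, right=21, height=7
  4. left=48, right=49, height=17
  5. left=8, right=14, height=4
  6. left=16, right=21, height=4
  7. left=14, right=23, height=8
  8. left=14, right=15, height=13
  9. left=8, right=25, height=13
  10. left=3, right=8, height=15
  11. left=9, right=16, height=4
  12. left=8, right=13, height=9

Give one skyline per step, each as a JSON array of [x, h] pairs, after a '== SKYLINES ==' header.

== SKYLINES ==
[[48,13],[50,0]]
[[48,13],[50,0]]
[[15,7],[21,0],[48,13],[50,0]]
[[15,7],[21,0],[48,17],[49,13],[50,0]]
[[8,4],[14,0],[15,7],[21,0],[48,17],[49,13],[50,0]]
[[8,4],[14,0],[15,7],[21,0],[48,17],[49,13],[50,0]]
[[8,4],[14,8],[23,0],[48,17],[49,13],[50,0]]
[[8,4],[14,13],[15,8],[23,0],[48,17],[49,13],[50,0]]
[[8,13],[25,0],[48,17],[49,13],[50,0]]
[[3,15],[8,13],[25,0],[48,17],[49,13],[50,0]]
[[3,15],[8,13],[25,0],[48,17],[49,13],[50,0]]
[[3,15],[8,13],[25,0],[48,17],[49,13],[50,0]]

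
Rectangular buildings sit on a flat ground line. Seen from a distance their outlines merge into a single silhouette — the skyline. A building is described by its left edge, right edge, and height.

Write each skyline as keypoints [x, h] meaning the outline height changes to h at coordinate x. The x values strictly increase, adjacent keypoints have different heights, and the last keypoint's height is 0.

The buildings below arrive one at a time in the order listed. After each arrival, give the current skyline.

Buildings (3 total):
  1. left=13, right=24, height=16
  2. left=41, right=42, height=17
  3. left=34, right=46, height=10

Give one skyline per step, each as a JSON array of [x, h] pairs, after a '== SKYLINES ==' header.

== SKYLINES ==
[[13,16],[24,0]]
[[13,16],[24,0],[41,17],[42,0]]
[[13,16],[24,0],[34,10],[41,17],[42,10],[46,0]]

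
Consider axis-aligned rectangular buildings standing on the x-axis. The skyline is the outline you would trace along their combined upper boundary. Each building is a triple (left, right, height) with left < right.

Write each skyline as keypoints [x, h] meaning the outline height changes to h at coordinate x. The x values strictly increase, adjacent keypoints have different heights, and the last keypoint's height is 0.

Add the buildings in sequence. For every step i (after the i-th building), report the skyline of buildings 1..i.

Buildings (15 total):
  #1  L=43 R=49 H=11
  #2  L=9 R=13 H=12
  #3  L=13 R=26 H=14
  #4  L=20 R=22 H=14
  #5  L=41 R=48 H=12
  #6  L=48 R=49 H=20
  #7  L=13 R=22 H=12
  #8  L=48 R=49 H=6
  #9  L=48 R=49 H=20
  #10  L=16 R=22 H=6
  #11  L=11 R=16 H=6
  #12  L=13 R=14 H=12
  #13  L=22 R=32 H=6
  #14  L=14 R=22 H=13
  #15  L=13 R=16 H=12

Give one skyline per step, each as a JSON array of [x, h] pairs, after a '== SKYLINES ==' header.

== SKYLINES ==
[[43,11],[49,0]]
[[9,12],[13,0],[43,11],[49,0]]
[[9,12],[13,14],[26,0],[43,11],[49,0]]
[[9,12],[13,14],[26,0],[43,11],[49,0]]
[[9,12],[13,14],[26,0],[41,12],[48,11],[49,0]]
[[9,12],[13,14],[26,0],[41,12],[48,20],[49,0]]
[[9,12],[13,14],[26,0],[41,12],[48,20],[49,0]]
[[9,12],[13,14],[26,0],[41,12],[48,20],[49,0]]
[[9,12],[13,14],[26,0],[41,12],[48,20],[49,0]]
[[9,12],[13,14],[26,0],[41,12],[48,20],[49,0]]
[[9,12],[13,14],[26,0],[41,12],[48,20],[49,0]]
[[9,12],[13,14],[26,0],[41,12],[48,20],[49,0]]
[[9,12],[13,14],[26,6],[32,0],[41,12],[48,20],[49,0]]
[[9,12],[13,14],[26,6],[32,0],[41,12],[48,20],[49,0]]
[[9,12],[13,14],[26,6],[32,0],[41,12],[48,20],[49,0]]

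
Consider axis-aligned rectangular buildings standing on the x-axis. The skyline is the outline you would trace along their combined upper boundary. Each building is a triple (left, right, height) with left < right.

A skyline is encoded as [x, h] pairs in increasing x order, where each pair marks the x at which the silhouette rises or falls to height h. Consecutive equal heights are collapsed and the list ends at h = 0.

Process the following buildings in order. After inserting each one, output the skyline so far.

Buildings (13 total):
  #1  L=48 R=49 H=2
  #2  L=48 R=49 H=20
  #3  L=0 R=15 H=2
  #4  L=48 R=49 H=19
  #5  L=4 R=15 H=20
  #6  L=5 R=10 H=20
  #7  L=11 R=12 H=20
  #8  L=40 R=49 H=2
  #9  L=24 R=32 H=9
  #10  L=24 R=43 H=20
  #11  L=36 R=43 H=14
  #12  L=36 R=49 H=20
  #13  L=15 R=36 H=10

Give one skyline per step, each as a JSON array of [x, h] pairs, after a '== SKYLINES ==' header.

== SKYLINES ==
[[48,2],[49,0]]
[[48,20],[49,0]]
[[0,2],[15,0],[48,20],[49,0]]
[[0,2],[15,0],[48,20],[49,0]]
[[0,2],[4,20],[15,0],[48,20],[49,0]]
[[0,2],[4,20],[15,0],[48,20],[49,0]]
[[0,2],[4,20],[15,0],[48,20],[49,0]]
[[0,2],[4,20],[15,0],[40,2],[48,20],[49,0]]
[[0,2],[4,20],[15,0],[24,9],[32,0],[40,2],[48,20],[49,0]]
[[0,2],[4,20],[15,0],[24,20],[43,2],[48,20],[49,0]]
[[0,2],[4,20],[15,0],[24,20],[43,2],[48,20],[49,0]]
[[0,2],[4,20],[15,0],[24,20],[49,0]]
[[0,2],[4,20],[15,10],[24,20],[49,0]]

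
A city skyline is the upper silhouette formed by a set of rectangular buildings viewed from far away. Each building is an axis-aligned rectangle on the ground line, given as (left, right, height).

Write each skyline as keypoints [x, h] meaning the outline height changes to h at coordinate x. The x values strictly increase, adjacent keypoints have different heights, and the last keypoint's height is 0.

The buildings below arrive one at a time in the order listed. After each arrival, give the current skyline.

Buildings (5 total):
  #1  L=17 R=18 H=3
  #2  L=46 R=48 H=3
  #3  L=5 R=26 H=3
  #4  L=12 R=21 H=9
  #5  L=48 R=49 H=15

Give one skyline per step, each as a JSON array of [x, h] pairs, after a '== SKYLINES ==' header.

== SKYLINES ==
[[17,3],[18,0]]
[[17,3],[18,0],[46,3],[48,0]]
[[5,3],[26,0],[46,3],[48,0]]
[[5,3],[12,9],[21,3],[26,0],[46,3],[48,0]]
[[5,3],[12,9],[21,3],[26,0],[46,3],[48,15],[49,0]]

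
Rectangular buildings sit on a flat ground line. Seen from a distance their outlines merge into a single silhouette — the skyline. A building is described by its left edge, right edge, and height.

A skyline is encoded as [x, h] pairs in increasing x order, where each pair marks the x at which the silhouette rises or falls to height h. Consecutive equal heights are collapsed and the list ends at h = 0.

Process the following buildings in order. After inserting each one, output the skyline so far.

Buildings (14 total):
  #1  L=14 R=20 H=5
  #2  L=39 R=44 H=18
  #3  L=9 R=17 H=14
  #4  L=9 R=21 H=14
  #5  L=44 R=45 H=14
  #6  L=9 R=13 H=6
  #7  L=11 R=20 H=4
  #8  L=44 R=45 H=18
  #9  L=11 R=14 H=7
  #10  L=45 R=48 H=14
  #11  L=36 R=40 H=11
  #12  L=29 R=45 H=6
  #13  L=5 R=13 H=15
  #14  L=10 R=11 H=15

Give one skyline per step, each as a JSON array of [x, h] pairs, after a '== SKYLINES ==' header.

== SKYLINES ==
[[14,5],[20,0]]
[[14,5],[20,0],[39,18],[44,0]]
[[9,14],[17,5],[20,0],[39,18],[44,0]]
[[9,14],[21,0],[39,18],[44,0]]
[[9,14],[21,0],[39,18],[44,14],[45,0]]
[[9,14],[21,0],[39,18],[44,14],[45,0]]
[[9,14],[21,0],[39,18],[44,14],[45,0]]
[[9,14],[21,0],[39,18],[45,0]]
[[9,14],[21,0],[39,18],[45,0]]
[[9,14],[21,0],[39,18],[45,14],[48,0]]
[[9,14],[21,0],[36,11],[39,18],[45,14],[48,0]]
[[9,14],[21,0],[29,6],[36,11],[39,18],[45,14],[48,0]]
[[5,15],[13,14],[21,0],[29,6],[36,11],[39,18],[45,14],[48,0]]
[[5,15],[13,14],[21,0],[29,6],[36,11],[39,18],[45,14],[48,0]]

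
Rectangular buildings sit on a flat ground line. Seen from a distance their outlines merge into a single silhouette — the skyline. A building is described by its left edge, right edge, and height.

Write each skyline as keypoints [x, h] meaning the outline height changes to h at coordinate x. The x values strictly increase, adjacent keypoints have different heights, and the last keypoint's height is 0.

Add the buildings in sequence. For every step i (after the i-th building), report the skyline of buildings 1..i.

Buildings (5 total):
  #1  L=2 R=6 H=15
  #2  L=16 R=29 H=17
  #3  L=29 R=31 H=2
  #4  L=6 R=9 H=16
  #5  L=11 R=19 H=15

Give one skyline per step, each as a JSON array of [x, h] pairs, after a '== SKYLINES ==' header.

== SKYLINES ==
[[2,15],[6,0]]
[[2,15],[6,0],[16,17],[29,0]]
[[2,15],[6,0],[16,17],[29,2],[31,0]]
[[2,15],[6,16],[9,0],[16,17],[29,2],[31,0]]
[[2,15],[6,16],[9,0],[11,15],[16,17],[29,2],[31,0]]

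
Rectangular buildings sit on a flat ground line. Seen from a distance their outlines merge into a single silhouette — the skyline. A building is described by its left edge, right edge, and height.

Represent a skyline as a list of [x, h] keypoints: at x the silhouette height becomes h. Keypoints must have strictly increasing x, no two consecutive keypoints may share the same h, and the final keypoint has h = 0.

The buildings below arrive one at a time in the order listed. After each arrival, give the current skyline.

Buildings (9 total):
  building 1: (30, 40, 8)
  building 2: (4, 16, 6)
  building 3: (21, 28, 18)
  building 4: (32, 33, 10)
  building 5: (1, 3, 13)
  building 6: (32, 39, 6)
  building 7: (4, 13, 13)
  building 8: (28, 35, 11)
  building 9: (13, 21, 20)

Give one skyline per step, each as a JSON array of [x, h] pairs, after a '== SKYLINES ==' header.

== SKYLINES ==
[[30,8],[40,0]]
[[4,6],[16,0],[30,8],[40,0]]
[[4,6],[16,0],[21,18],[28,0],[30,8],[40,0]]
[[4,6],[16,0],[21,18],[28,0],[30,8],[32,10],[33,8],[40,0]]
[[1,13],[3,0],[4,6],[16,0],[21,18],[28,0],[30,8],[32,10],[33,8],[40,0]]
[[1,13],[3,0],[4,6],[16,0],[21,18],[28,0],[30,8],[32,10],[33,8],[40,0]]
[[1,13],[3,0],[4,13],[13,6],[16,0],[21,18],[28,0],[30,8],[32,10],[33,8],[40,0]]
[[1,13],[3,0],[4,13],[13,6],[16,0],[21,18],[28,11],[35,8],[40,0]]
[[1,13],[3,0],[4,13],[13,20],[21,18],[28,11],[35,8],[40,0]]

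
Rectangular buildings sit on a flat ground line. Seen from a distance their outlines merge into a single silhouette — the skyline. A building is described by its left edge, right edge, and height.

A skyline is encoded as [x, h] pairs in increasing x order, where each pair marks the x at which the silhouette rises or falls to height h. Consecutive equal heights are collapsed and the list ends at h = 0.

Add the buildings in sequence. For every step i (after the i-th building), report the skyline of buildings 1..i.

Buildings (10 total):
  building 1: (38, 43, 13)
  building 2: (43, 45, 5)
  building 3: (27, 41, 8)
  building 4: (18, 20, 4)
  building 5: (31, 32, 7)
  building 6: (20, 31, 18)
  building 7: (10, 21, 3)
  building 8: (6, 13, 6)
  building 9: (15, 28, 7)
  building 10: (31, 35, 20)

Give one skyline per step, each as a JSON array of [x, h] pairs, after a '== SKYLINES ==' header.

== SKYLINES ==
[[38,13],[43,0]]
[[38,13],[43,5],[45,0]]
[[27,8],[38,13],[43,5],[45,0]]
[[18,4],[20,0],[27,8],[38,13],[43,5],[45,0]]
[[18,4],[20,0],[27,8],[38,13],[43,5],[45,0]]
[[18,4],[20,18],[31,8],[38,13],[43,5],[45,0]]
[[10,3],[18,4],[20,18],[31,8],[38,13],[43,5],[45,0]]
[[6,6],[13,3],[18,4],[20,18],[31,8],[38,13],[43,5],[45,0]]
[[6,6],[13,3],[15,7],[20,18],[31,8],[38,13],[43,5],[45,0]]
[[6,6],[13,3],[15,7],[20,18],[31,20],[35,8],[38,13],[43,5],[45,0]]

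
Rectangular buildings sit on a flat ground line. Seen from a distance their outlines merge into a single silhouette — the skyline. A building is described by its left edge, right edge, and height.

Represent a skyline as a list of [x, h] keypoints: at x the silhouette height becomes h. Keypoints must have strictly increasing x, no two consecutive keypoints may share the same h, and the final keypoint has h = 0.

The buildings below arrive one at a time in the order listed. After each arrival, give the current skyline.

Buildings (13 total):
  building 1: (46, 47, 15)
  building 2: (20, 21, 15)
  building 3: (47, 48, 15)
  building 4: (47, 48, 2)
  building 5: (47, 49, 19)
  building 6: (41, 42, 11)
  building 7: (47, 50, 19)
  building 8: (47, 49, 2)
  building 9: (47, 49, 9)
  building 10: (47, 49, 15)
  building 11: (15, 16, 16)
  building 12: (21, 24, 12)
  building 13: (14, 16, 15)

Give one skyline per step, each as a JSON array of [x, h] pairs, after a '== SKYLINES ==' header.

== SKYLINES ==
[[46,15],[47,0]]
[[20,15],[21,0],[46,15],[47,0]]
[[20,15],[21,0],[46,15],[48,0]]
[[20,15],[21,0],[46,15],[48,0]]
[[20,15],[21,0],[46,15],[47,19],[49,0]]
[[20,15],[21,0],[41,11],[42,0],[46,15],[47,19],[49,0]]
[[20,15],[21,0],[41,11],[42,0],[46,15],[47,19],[50,0]]
[[20,15],[21,0],[41,11],[42,0],[46,15],[47,19],[50,0]]
[[20,15],[21,0],[41,11],[42,0],[46,15],[47,19],[50,0]]
[[20,15],[21,0],[41,11],[42,0],[46,15],[47,19],[50,0]]
[[15,16],[16,0],[20,15],[21,0],[41,11],[42,0],[46,15],[47,19],[50,0]]
[[15,16],[16,0],[20,15],[21,12],[24,0],[41,11],[42,0],[46,15],[47,19],[50,0]]
[[14,15],[15,16],[16,0],[20,15],[21,12],[24,0],[41,11],[42,0],[46,15],[47,19],[50,0]]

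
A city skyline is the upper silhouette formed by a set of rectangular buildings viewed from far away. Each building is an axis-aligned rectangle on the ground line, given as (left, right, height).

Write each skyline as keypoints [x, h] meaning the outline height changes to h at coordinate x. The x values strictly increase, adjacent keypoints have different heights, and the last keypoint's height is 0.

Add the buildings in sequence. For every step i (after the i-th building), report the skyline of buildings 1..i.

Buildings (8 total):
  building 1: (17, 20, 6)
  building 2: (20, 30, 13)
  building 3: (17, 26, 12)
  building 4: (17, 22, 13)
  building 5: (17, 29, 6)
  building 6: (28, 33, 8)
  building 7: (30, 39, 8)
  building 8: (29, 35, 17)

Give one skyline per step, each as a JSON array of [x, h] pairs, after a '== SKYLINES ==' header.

== SKYLINES ==
[[17,6],[20,0]]
[[17,6],[20,13],[30,0]]
[[17,12],[20,13],[30,0]]
[[17,13],[30,0]]
[[17,13],[30,0]]
[[17,13],[30,8],[33,0]]
[[17,13],[30,8],[39,0]]
[[17,13],[29,17],[35,8],[39,0]]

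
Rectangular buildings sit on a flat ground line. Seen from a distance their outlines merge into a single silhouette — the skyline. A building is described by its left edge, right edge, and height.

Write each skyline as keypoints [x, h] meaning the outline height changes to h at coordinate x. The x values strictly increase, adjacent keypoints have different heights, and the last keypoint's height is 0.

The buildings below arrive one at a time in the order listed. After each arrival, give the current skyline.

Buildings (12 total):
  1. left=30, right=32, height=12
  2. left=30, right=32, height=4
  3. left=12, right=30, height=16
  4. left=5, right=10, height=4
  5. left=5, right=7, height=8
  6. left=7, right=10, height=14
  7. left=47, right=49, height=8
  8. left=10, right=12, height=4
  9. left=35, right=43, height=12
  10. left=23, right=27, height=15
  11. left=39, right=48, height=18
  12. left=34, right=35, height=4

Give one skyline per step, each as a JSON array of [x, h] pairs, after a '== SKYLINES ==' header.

== SKYLINES ==
[[30,12],[32,0]]
[[30,12],[32,0]]
[[12,16],[30,12],[32,0]]
[[5,4],[10,0],[12,16],[30,12],[32,0]]
[[5,8],[7,4],[10,0],[12,16],[30,12],[32,0]]
[[5,8],[7,14],[10,0],[12,16],[30,12],[32,0]]
[[5,8],[7,14],[10,0],[12,16],[30,12],[32,0],[47,8],[49,0]]
[[5,8],[7,14],[10,4],[12,16],[30,12],[32,0],[47,8],[49,0]]
[[5,8],[7,14],[10,4],[12,16],[30,12],[32,0],[35,12],[43,0],[47,8],[49,0]]
[[5,8],[7,14],[10,4],[12,16],[30,12],[32,0],[35,12],[43,0],[47,8],[49,0]]
[[5,8],[7,14],[10,4],[12,16],[30,12],[32,0],[35,12],[39,18],[48,8],[49,0]]
[[5,8],[7,14],[10,4],[12,16],[30,12],[32,0],[34,4],[35,12],[39,18],[48,8],[49,0]]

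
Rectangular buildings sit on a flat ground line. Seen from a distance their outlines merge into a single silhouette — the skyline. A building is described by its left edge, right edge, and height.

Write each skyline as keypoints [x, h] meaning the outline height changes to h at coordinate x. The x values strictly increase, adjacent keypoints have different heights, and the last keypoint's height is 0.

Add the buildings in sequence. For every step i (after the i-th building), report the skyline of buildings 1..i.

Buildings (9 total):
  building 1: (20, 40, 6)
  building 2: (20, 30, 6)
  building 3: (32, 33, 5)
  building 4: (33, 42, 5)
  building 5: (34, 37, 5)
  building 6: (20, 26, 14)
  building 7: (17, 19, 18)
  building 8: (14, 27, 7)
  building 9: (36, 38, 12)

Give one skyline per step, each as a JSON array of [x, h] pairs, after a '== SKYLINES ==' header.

== SKYLINES ==
[[20,6],[40,0]]
[[20,6],[40,0]]
[[20,6],[40,0]]
[[20,6],[40,5],[42,0]]
[[20,6],[40,5],[42,0]]
[[20,14],[26,6],[40,5],[42,0]]
[[17,18],[19,0],[20,14],[26,6],[40,5],[42,0]]
[[14,7],[17,18],[19,7],[20,14],[26,7],[27,6],[40,5],[42,0]]
[[14,7],[17,18],[19,7],[20,14],[26,7],[27,6],[36,12],[38,6],[40,5],[42,0]]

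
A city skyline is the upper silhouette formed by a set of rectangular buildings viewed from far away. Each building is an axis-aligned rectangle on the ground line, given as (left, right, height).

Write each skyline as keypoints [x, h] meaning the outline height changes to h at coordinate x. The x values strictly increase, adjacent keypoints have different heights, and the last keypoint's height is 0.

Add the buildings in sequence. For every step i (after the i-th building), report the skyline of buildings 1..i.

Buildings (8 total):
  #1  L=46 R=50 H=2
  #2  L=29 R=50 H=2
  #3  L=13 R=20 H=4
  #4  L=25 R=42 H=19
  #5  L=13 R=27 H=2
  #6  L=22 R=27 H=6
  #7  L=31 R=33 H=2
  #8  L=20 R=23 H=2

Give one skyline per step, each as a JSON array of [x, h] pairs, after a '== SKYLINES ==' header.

== SKYLINES ==
[[46,2],[50,0]]
[[29,2],[50,0]]
[[13,4],[20,0],[29,2],[50,0]]
[[13,4],[20,0],[25,19],[42,2],[50,0]]
[[13,4],[20,2],[25,19],[42,2],[50,0]]
[[13,4],[20,2],[22,6],[25,19],[42,2],[50,0]]
[[13,4],[20,2],[22,6],[25,19],[42,2],[50,0]]
[[13,4],[20,2],[22,6],[25,19],[42,2],[50,0]]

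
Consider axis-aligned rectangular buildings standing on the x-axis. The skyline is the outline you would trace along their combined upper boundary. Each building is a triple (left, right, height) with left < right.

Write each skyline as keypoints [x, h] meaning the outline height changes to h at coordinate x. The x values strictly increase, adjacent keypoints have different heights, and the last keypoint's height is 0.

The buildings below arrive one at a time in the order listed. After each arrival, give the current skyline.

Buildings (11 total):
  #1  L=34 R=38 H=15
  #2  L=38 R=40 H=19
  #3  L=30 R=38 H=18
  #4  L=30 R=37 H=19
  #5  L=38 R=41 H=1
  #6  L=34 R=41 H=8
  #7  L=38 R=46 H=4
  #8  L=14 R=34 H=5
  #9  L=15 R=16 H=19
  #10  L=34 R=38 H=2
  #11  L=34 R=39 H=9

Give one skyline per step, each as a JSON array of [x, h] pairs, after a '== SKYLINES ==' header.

== SKYLINES ==
[[34,15],[38,0]]
[[34,15],[38,19],[40,0]]
[[30,18],[38,19],[40,0]]
[[30,19],[37,18],[38,19],[40,0]]
[[30,19],[37,18],[38,19],[40,1],[41,0]]
[[30,19],[37,18],[38,19],[40,8],[41,0]]
[[30,19],[37,18],[38,19],[40,8],[41,4],[46,0]]
[[14,5],[30,19],[37,18],[38,19],[40,8],[41,4],[46,0]]
[[14,5],[15,19],[16,5],[30,19],[37,18],[38,19],[40,8],[41,4],[46,0]]
[[14,5],[15,19],[16,5],[30,19],[37,18],[38,19],[40,8],[41,4],[46,0]]
[[14,5],[15,19],[16,5],[30,19],[37,18],[38,19],[40,8],[41,4],[46,0]]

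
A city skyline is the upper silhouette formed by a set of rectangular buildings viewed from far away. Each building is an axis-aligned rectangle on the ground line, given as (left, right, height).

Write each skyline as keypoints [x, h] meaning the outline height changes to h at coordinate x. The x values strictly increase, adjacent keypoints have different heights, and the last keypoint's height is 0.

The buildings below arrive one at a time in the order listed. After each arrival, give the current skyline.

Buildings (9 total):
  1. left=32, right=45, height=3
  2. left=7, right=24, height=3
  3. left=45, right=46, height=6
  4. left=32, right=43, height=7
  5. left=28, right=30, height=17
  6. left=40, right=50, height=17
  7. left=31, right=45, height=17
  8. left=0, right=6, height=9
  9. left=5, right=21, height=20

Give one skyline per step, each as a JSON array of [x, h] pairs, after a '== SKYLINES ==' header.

== SKYLINES ==
[[32,3],[45,0]]
[[7,3],[24,0],[32,3],[45,0]]
[[7,3],[24,0],[32,3],[45,6],[46,0]]
[[7,3],[24,0],[32,7],[43,3],[45,6],[46,0]]
[[7,3],[24,0],[28,17],[30,0],[32,7],[43,3],[45,6],[46,0]]
[[7,3],[24,0],[28,17],[30,0],[32,7],[40,17],[50,0]]
[[7,3],[24,0],[28,17],[30,0],[31,17],[50,0]]
[[0,9],[6,0],[7,3],[24,0],[28,17],[30,0],[31,17],[50,0]]
[[0,9],[5,20],[21,3],[24,0],[28,17],[30,0],[31,17],[50,0]]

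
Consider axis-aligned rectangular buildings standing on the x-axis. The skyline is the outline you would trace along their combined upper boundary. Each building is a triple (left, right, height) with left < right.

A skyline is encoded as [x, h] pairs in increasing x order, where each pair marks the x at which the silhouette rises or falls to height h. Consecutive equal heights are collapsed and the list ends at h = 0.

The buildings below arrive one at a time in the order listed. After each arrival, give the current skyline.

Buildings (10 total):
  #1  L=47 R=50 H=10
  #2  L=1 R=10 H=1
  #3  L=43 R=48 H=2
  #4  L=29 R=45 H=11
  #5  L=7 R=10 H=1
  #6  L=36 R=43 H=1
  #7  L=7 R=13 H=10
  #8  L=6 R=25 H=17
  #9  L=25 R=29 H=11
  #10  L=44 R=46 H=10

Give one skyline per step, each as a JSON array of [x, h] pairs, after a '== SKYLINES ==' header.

== SKYLINES ==
[[47,10],[50,0]]
[[1,1],[10,0],[47,10],[50,0]]
[[1,1],[10,0],[43,2],[47,10],[50,0]]
[[1,1],[10,0],[29,11],[45,2],[47,10],[50,0]]
[[1,1],[10,0],[29,11],[45,2],[47,10],[50,0]]
[[1,1],[10,0],[29,11],[45,2],[47,10],[50,0]]
[[1,1],[7,10],[13,0],[29,11],[45,2],[47,10],[50,0]]
[[1,1],[6,17],[25,0],[29,11],[45,2],[47,10],[50,0]]
[[1,1],[6,17],[25,11],[45,2],[47,10],[50,0]]
[[1,1],[6,17],[25,11],[45,10],[46,2],[47,10],[50,0]]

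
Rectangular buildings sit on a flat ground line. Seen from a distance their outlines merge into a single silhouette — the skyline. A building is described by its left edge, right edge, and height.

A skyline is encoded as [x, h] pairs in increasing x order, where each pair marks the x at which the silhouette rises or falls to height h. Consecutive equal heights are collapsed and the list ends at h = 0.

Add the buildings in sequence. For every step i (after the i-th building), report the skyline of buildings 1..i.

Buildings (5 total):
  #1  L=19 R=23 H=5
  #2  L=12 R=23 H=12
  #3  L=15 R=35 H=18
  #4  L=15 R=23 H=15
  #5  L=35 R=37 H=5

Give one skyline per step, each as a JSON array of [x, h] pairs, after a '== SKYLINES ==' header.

== SKYLINES ==
[[19,5],[23,0]]
[[12,12],[23,0]]
[[12,12],[15,18],[35,0]]
[[12,12],[15,18],[35,0]]
[[12,12],[15,18],[35,5],[37,0]]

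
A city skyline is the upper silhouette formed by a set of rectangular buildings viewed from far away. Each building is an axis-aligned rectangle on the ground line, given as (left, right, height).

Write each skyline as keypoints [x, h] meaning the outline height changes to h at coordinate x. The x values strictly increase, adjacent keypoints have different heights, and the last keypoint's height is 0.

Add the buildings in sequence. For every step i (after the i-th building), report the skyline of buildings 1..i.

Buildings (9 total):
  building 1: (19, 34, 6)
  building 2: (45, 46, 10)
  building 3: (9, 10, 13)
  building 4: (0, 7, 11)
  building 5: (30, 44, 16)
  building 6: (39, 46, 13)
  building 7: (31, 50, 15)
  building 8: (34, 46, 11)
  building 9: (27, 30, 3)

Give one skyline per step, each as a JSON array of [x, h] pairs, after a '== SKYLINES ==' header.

== SKYLINES ==
[[19,6],[34,0]]
[[19,6],[34,0],[45,10],[46,0]]
[[9,13],[10,0],[19,6],[34,0],[45,10],[46,0]]
[[0,11],[7,0],[9,13],[10,0],[19,6],[34,0],[45,10],[46,0]]
[[0,11],[7,0],[9,13],[10,0],[19,6],[30,16],[44,0],[45,10],[46,0]]
[[0,11],[7,0],[9,13],[10,0],[19,6],[30,16],[44,13],[46,0]]
[[0,11],[7,0],[9,13],[10,0],[19,6],[30,16],[44,15],[50,0]]
[[0,11],[7,0],[9,13],[10,0],[19,6],[30,16],[44,15],[50,0]]
[[0,11],[7,0],[9,13],[10,0],[19,6],[30,16],[44,15],[50,0]]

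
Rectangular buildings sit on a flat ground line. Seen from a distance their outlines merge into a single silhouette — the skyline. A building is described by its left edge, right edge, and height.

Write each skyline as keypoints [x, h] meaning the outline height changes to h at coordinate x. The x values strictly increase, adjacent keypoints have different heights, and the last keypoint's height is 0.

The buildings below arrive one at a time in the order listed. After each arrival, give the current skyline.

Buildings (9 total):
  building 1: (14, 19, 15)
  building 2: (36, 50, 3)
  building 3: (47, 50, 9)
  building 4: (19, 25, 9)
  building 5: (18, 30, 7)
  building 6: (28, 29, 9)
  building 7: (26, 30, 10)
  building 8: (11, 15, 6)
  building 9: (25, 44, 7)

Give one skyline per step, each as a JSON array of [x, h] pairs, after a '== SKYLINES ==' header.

== SKYLINES ==
[[14,15],[19,0]]
[[14,15],[19,0],[36,3],[50,0]]
[[14,15],[19,0],[36,3],[47,9],[50,0]]
[[14,15],[19,9],[25,0],[36,3],[47,9],[50,0]]
[[14,15],[19,9],[25,7],[30,0],[36,3],[47,9],[50,0]]
[[14,15],[19,9],[25,7],[28,9],[29,7],[30,0],[36,3],[47,9],[50,0]]
[[14,15],[19,9],[25,7],[26,10],[30,0],[36,3],[47,9],[50,0]]
[[11,6],[14,15],[19,9],[25,7],[26,10],[30,0],[36,3],[47,9],[50,0]]
[[11,6],[14,15],[19,9],[25,7],[26,10],[30,7],[44,3],[47,9],[50,0]]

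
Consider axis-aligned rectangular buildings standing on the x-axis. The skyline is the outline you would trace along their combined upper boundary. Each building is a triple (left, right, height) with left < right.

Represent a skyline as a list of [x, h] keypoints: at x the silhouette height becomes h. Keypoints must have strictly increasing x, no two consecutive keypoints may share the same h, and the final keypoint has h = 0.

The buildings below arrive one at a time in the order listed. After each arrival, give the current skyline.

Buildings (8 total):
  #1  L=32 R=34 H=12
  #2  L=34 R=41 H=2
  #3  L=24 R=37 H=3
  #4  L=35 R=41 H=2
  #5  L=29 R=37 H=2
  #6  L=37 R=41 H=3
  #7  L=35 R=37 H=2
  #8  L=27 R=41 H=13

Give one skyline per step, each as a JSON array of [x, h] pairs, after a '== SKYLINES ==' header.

== SKYLINES ==
[[32,12],[34,0]]
[[32,12],[34,2],[41,0]]
[[24,3],[32,12],[34,3],[37,2],[41,0]]
[[24,3],[32,12],[34,3],[37,2],[41,0]]
[[24,3],[32,12],[34,3],[37,2],[41,0]]
[[24,3],[32,12],[34,3],[41,0]]
[[24,3],[32,12],[34,3],[41,0]]
[[24,3],[27,13],[41,0]]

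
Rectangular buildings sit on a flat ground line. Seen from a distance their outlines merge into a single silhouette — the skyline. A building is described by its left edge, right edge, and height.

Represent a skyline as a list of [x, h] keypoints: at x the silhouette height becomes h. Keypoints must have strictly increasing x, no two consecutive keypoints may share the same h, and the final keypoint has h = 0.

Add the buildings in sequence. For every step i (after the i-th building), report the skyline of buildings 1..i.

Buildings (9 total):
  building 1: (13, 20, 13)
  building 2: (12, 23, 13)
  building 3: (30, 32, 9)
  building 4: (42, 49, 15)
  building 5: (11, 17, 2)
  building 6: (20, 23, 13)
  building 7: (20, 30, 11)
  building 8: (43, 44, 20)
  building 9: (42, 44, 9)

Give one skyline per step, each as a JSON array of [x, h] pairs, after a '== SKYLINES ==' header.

== SKYLINES ==
[[13,13],[20,0]]
[[12,13],[23,0]]
[[12,13],[23,0],[30,9],[32,0]]
[[12,13],[23,0],[30,9],[32,0],[42,15],[49,0]]
[[11,2],[12,13],[23,0],[30,9],[32,0],[42,15],[49,0]]
[[11,2],[12,13],[23,0],[30,9],[32,0],[42,15],[49,0]]
[[11,2],[12,13],[23,11],[30,9],[32,0],[42,15],[49,0]]
[[11,2],[12,13],[23,11],[30,9],[32,0],[42,15],[43,20],[44,15],[49,0]]
[[11,2],[12,13],[23,11],[30,9],[32,0],[42,15],[43,20],[44,15],[49,0]]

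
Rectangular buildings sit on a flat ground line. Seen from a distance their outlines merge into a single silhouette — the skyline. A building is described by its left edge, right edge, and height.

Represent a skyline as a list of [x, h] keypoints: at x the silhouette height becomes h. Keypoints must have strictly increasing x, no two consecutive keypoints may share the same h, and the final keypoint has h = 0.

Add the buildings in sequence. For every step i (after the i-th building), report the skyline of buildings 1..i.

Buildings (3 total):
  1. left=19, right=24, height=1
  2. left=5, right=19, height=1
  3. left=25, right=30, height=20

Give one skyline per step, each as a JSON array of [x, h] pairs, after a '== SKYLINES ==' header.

== SKYLINES ==
[[19,1],[24,0]]
[[5,1],[24,0]]
[[5,1],[24,0],[25,20],[30,0]]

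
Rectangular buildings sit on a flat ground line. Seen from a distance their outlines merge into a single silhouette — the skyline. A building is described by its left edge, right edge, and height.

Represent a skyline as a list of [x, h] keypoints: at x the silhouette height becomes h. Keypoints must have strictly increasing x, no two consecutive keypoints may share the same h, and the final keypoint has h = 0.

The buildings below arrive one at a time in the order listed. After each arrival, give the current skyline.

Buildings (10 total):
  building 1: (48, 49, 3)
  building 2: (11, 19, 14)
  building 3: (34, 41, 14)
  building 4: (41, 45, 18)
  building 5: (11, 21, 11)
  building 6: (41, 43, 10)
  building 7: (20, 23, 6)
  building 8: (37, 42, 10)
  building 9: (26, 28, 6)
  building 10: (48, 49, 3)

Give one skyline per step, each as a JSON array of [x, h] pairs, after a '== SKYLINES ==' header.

== SKYLINES ==
[[48,3],[49,0]]
[[11,14],[19,0],[48,3],[49,0]]
[[11,14],[19,0],[34,14],[41,0],[48,3],[49,0]]
[[11,14],[19,0],[34,14],[41,18],[45,0],[48,3],[49,0]]
[[11,14],[19,11],[21,0],[34,14],[41,18],[45,0],[48,3],[49,0]]
[[11,14],[19,11],[21,0],[34,14],[41,18],[45,0],[48,3],[49,0]]
[[11,14],[19,11],[21,6],[23,0],[34,14],[41,18],[45,0],[48,3],[49,0]]
[[11,14],[19,11],[21,6],[23,0],[34,14],[41,18],[45,0],[48,3],[49,0]]
[[11,14],[19,11],[21,6],[23,0],[26,6],[28,0],[34,14],[41,18],[45,0],[48,3],[49,0]]
[[11,14],[19,11],[21,6],[23,0],[26,6],[28,0],[34,14],[41,18],[45,0],[48,3],[49,0]]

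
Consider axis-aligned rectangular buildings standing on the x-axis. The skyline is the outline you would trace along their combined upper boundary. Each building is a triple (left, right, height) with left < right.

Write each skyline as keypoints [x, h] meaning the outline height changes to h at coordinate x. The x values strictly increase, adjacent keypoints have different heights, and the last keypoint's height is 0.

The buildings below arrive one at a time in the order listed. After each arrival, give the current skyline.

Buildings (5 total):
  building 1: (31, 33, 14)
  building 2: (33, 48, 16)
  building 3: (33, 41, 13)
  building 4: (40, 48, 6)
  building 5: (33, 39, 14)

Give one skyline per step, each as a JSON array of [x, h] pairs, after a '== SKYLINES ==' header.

== SKYLINES ==
[[31,14],[33,0]]
[[31,14],[33,16],[48,0]]
[[31,14],[33,16],[48,0]]
[[31,14],[33,16],[48,0]]
[[31,14],[33,16],[48,0]]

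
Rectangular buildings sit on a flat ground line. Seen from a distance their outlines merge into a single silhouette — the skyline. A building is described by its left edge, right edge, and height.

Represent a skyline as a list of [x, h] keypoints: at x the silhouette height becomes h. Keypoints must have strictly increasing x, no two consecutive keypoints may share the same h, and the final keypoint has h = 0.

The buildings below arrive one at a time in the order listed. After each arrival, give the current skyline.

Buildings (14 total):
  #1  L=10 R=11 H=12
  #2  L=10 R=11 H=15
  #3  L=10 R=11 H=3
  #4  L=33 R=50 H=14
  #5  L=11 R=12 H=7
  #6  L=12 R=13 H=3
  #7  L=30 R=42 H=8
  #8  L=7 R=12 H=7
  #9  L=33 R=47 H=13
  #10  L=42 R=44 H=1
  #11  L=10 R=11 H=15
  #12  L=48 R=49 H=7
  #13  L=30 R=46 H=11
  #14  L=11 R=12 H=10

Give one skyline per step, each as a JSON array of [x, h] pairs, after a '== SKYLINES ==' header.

== SKYLINES ==
[[10,12],[11,0]]
[[10,15],[11,0]]
[[10,15],[11,0]]
[[10,15],[11,0],[33,14],[50,0]]
[[10,15],[11,7],[12,0],[33,14],[50,0]]
[[10,15],[11,7],[12,3],[13,0],[33,14],[50,0]]
[[10,15],[11,7],[12,3],[13,0],[30,8],[33,14],[50,0]]
[[7,7],[10,15],[11,7],[12,3],[13,0],[30,8],[33,14],[50,0]]
[[7,7],[10,15],[11,7],[12,3],[13,0],[30,8],[33,14],[50,0]]
[[7,7],[10,15],[11,7],[12,3],[13,0],[30,8],[33,14],[50,0]]
[[7,7],[10,15],[11,7],[12,3],[13,0],[30,8],[33,14],[50,0]]
[[7,7],[10,15],[11,7],[12,3],[13,0],[30,8],[33,14],[50,0]]
[[7,7],[10,15],[11,7],[12,3],[13,0],[30,11],[33,14],[50,0]]
[[7,7],[10,15],[11,10],[12,3],[13,0],[30,11],[33,14],[50,0]]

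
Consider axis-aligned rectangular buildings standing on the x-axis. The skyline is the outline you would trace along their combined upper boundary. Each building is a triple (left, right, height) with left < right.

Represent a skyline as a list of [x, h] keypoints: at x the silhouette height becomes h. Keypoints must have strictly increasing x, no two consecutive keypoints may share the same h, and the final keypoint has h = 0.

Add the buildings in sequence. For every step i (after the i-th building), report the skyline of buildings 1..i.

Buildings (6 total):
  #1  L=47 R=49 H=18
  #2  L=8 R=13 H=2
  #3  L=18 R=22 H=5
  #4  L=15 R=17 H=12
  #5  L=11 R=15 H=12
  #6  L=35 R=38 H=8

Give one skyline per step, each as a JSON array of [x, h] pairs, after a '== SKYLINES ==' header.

== SKYLINES ==
[[47,18],[49,0]]
[[8,2],[13,0],[47,18],[49,0]]
[[8,2],[13,0],[18,5],[22,0],[47,18],[49,0]]
[[8,2],[13,0],[15,12],[17,0],[18,5],[22,0],[47,18],[49,0]]
[[8,2],[11,12],[17,0],[18,5],[22,0],[47,18],[49,0]]
[[8,2],[11,12],[17,0],[18,5],[22,0],[35,8],[38,0],[47,18],[49,0]]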